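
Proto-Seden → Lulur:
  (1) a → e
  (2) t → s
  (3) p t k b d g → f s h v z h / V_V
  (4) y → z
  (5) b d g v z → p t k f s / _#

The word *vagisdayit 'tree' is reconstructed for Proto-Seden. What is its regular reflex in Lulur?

vehisdezis

Lulur: *vagisdayit > vegisdeyit > vegisdeyis > vehisdeyis > vehisdezis  (by vowel merger, unconditioned shift, intervocalic lenition, unconditioned shift)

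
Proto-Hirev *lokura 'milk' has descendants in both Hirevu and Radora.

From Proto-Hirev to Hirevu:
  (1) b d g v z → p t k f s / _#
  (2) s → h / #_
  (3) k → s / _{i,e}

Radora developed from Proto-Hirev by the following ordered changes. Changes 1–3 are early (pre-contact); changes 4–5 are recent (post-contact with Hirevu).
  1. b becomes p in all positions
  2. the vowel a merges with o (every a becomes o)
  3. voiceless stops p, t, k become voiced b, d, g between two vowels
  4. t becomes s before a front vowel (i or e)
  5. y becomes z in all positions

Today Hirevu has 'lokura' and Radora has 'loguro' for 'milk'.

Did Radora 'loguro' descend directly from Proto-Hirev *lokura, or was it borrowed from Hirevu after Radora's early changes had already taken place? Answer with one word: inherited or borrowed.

If inherited, *lokura would pass through all of Radora's changes:
Radora: *lokura
  lokura (rule 1 does not apply)
  lokura → lokuro   [vowel merger]
  lokuro → loguro   [intervocalic voicing]
  loguro (rule 4 does not apply)
  loguro (rule 5 does not apply)
  giving Radora loguro.
If borrowed from Hirevu 'lokura' after the early changes, it would undergo only the recent ones:
  rule 4 (palatalisation): no change (lokura)
  rule 5 (unconditioned shift): no change (lokura)
  ⇒ as a loan: lokura
Radora 'loguro' matches the inherited outcome exactly, so it is an inherited cognate, not a loan.

inherited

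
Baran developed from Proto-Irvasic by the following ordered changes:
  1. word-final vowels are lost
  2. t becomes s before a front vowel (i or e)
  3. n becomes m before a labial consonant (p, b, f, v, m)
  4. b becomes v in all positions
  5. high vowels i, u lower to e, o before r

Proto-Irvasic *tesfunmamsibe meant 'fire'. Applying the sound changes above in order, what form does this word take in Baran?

Baran: *tesfunmamsibe
  tesfunmamsibe → tesfunmamsib   [apocope]
  tesfunmamsib → sesfunmamsib   [palatalisation]
  sesfunmamsib → sesfummamsib   [nasal place assimilation]
  sesfummamsib → sesfummamsiv   [unconditioned shift]
  sesfummamsiv (rule 5 does not apply)
  giving Baran sesfummamsiv.

sesfummamsiv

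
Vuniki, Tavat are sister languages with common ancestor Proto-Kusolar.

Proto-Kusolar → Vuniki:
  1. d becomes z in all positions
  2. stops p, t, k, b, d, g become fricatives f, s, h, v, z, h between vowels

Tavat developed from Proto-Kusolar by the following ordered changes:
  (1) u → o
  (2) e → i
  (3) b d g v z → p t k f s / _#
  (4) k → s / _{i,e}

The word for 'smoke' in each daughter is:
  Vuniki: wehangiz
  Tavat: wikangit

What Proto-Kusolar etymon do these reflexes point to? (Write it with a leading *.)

*wekangid

Position 3: Vuniki has h, Tavat has k. Taking the neighbouring segments as reconstructed: Vuniki h could go back to *k or *g or *h; Tavat k can only go back to *k — the one source consistent with every daughter is *k.
Position 8: Vuniki has z, Tavat has t. Taking the neighbouring segments as reconstructed: Vuniki z could go back to *d or *z; Tavat t could go back to *t or *d — the one source consistent with every daughter is *d.
Position 2: Vuniki has e, Tavat has i. Vuniki preserves e here (none of its changes turn any other segment into e), so the proto-segment is *e.
Continuing position by position gives *wekangid; check it forward:
Vuniki: start from *wekangid.
  rule 1 (unconditioned shift): wekangid → wekangiz
  rule 2 (intervocalic lenition): wekangiz → wehangiz
  ⇒ Vuniki wehangiz
Tavat: *wekangid
  wekangid (rule 1 does not apply)
  wekangid → wikangid   [vowel merger]
  wikangid → wikangit   [final devoicing]
  wikangit (rule 4 does not apply)
  giving Tavat wikangit.
No other proto-form is consistent with every reflex, so the reconstruction is *wekangid.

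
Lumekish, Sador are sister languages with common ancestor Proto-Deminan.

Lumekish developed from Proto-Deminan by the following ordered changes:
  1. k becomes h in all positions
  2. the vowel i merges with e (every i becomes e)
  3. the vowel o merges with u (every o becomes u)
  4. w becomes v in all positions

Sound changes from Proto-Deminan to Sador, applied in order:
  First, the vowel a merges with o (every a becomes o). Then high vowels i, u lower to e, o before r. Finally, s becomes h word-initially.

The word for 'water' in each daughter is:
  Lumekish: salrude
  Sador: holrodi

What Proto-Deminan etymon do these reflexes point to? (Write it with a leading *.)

Position 7: Lumekish has e, Sador has i. Sador preserves i here (none of its changes turn any other segment into i), so the proto-segment is *i.
Position 1: Lumekish has s, Sador has h. Lumekish preserves s here (none of its changes turn any other segment into s), so the proto-segment is *s.
This points to *salrodi. Verify forward in each daughter:
Lumekish: *salrodi > salrode > salrude  (by vowel merger, vowel merger)
Sador: start from *salrodi.
  rule 1 (vowel merger): salrodi → solrodi
  rule 2: no change — solrodi
  rule 3 (debuccalisation): solrodi → holrodi
  ⇒ Sador holrodi
Only *salrodi yields all of Lumekish salrude, Sador holrodi.

*salrodi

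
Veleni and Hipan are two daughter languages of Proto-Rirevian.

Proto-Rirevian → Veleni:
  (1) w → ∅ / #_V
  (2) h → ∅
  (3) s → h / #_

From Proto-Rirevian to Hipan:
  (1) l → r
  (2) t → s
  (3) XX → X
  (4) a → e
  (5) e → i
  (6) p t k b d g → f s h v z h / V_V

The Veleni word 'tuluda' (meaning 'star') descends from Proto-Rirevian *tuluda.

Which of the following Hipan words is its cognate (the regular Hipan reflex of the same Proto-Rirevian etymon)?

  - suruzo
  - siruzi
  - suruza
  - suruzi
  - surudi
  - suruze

Hipan: *tuluda
  tuluda → turuda   [unconditioned shift]
  turuda → suruda   [unconditioned shift]
  suruda (rule 3 does not apply)
  suruda → surude   [vowel merger]
  surude → surudi   [vowel merger]
  surudi → suruzi   [intervocalic lenition]
  giving Hipan suruzi.
The other candidates each miss or misapply at least one Hipan change.

suruzi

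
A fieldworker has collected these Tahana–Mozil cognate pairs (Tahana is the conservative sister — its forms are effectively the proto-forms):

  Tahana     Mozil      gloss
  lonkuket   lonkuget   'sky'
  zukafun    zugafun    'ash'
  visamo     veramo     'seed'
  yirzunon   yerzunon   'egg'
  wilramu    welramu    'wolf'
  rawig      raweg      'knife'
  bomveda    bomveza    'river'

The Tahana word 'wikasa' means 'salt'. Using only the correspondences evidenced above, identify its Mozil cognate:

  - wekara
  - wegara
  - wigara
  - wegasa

wegara

visamo ~ veramo, wilramu ~ welramu — Tahana i corresponds to Mozil e after a consonant, before a consonant other than r, m, n, p, b, f, v.
zukafun ~ zugafun — Tahana k corresponds to Mozil g between vowels (before a back vowel).
visamo ~ veramo — Tahana s corresponds to Mozil r between vowels (before a back vowel).
Applying these to Tahana 'wikasa':
  wikasa → wekasa   (i→e after a consonant, before a consonant other than r, m, n, p, b, f, v)
  wekasa → wegasa   (k→g between vowels (before a back vowel))
  wegasa → wegara   (s→r between vowels (before a back vowel))
So the Mozil cognate is 'wegara'.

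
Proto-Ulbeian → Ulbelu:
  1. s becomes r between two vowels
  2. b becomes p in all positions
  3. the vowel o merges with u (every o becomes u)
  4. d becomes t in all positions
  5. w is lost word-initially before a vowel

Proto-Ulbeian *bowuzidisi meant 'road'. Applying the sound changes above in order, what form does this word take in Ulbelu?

Ulbelu: start from *bowuzidisi.
  rule 1 (rhotacism): bowuzidisi → bowuzidiri
  rule 2 (unconditioned shift): bowuzidiri → powuzidiri
  rule 3 (vowel merger): powuzidiri → puwuzidiri
  rule 4 (unconditioned shift): puwuzidiri → puwuzitiri
  rule 5: no change — puwuzitiri
  ⇒ Ulbelu puwuzitiri

puwuzitiri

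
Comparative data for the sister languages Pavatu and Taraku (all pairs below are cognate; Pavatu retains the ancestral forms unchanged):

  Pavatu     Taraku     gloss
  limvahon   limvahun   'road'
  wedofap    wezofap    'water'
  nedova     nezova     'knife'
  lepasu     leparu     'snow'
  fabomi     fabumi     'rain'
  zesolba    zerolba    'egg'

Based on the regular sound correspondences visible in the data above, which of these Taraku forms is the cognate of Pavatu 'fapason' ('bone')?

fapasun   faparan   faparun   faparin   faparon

zesolba ~ zerolba — Pavatu s corresponds to Taraku r between vowels (before a back vowel).
limvahon ~ limvahun — Pavatu o corresponds to Taraku u after a consonant, before a nasal.
Applying these to Pavatu 'fapason':
  fapason → faparon   (s→r between vowels (before a back vowel))
  faparon → faparun   (o→u after a consonant, before a nasal)
So the Taraku cognate is 'faparun'.

faparun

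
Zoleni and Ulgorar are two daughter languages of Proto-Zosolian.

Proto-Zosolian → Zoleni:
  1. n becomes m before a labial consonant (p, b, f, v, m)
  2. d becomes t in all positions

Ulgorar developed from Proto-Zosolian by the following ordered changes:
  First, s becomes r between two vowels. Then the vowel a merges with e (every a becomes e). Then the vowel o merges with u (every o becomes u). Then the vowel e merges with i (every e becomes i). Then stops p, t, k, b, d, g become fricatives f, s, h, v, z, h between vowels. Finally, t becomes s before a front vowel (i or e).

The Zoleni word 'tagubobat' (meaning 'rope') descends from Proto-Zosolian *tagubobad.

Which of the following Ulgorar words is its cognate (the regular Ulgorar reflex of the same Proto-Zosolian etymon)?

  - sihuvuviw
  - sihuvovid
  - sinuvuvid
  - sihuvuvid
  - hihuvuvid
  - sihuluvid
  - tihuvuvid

Ulgorar: start from *tagubobad.
  rule 1: no change — tagubobad
  rule 2 (vowel merger): tagubobad → tegubobed
  rule 3 (vowel merger): tegubobed → tegububed
  rule 4 (vowel merger): tegububed → tigububid
  rule 5 (intervocalic lenition): tigububid → tihuvuvid
  rule 6 (palatalisation): tihuvuvid → sihuvuvid
  ⇒ Ulgorar sihuvuvid

sihuvuvid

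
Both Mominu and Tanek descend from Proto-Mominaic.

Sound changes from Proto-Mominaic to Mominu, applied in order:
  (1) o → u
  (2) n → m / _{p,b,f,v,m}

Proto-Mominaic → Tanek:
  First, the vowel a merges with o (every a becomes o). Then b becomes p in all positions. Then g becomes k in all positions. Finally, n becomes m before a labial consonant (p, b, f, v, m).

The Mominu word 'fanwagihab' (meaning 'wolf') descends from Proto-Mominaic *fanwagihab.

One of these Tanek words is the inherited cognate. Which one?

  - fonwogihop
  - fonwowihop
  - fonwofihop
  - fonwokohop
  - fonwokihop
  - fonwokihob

fonwokihop

Tanek: start from *fanwagihab.
  rule 1 (vowel merger): fanwagihab → fonwogihob
  rule 2 (unconditioned shift): fonwogihob → fonwogihop
  rule 3 (unconditioned shift): fonwogihop → fonwokihop
  rule 4: no change — fonwokihop
  ⇒ Tanek fonwokihop
Only 'fonwokihop' matches the regular Tanek development of *fanwagihab.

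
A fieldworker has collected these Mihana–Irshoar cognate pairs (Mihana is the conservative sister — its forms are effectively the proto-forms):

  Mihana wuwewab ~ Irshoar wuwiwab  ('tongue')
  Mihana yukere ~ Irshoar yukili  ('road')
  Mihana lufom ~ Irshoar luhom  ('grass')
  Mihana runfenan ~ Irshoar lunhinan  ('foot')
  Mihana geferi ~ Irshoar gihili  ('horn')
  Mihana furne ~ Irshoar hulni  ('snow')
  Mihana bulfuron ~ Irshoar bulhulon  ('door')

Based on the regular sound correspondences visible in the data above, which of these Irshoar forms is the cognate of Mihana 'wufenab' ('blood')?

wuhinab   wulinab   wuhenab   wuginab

wuhinab

geferi ~ gihili — Mihana f corresponds to Irshoar h between vowels (before a front vowel).
runfenan ~ lunhinan — Mihana e corresponds to Irshoar i after a consonant, before a nasal.
Applying these to Mihana 'wufenab':
  wufenab → wuhenab   (f→h between vowels (before a front vowel))
  wuhenab → wuhinab   (e→i after a consonant, before a nasal)
So the Irshoar cognate is 'wuhinab'.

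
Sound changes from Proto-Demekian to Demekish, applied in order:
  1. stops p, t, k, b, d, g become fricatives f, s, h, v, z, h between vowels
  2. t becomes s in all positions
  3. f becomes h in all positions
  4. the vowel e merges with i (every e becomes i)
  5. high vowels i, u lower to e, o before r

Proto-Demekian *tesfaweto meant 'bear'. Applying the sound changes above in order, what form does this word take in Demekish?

Demekish: *tesfaweto
  tesfaweto → tesfaweso   [intervocalic lenition]
  tesfaweso → sesfaweso   [unconditioned shift]
  sesfaweso → seshaweso   [unconditioned shift]
  seshaweso → sishawiso   [vowel merger]
  sishawiso (rule 5 does not apply)
  giving Demekish sishawiso.

sishawiso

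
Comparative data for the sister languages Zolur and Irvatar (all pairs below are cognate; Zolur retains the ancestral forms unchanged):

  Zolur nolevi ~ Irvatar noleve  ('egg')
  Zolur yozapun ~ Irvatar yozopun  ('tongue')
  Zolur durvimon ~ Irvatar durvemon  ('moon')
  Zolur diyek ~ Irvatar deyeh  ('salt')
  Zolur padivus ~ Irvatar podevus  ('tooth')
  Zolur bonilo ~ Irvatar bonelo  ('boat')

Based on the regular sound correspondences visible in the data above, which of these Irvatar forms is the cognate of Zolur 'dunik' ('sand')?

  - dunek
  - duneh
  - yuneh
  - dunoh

duneh

diyek ~ deyeh, bonilo ~ bonelo — Zolur i corresponds to Irvatar e after a consonant, before a consonant other than r, m, n, p, b, f, v.
diyek ~ deyeh — Zolur k corresponds to Irvatar h word-finally.
Applying these to Zolur 'dunik':
  dunik → dunek   (i→e after a consonant, before a consonant other than r, m, n, p, b, f, v)
  dunek → duneh   (k→h word-finally)
So the Irvatar cognate is 'duneh'.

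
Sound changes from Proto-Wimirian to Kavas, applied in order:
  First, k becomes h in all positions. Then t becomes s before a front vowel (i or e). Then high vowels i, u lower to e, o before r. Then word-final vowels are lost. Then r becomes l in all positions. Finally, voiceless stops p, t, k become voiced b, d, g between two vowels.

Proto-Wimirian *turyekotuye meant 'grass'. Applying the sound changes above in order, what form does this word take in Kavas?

Kavas: *turyekotuye
  turyekotuye → turyehotuye   [unconditioned shift]
  turyehotuye (rule 2 does not apply)
  turyehotuye → toryehotuye   [pre-rhotic lowering]
  toryehotuye → toryehotuy   [apocope]
  toryehotuy → tolyehotuy   [unconditioned shift]
  tolyehotuy → tolyehoduy   [intervocalic voicing]
  giving Kavas tolyehoduy.

tolyehoduy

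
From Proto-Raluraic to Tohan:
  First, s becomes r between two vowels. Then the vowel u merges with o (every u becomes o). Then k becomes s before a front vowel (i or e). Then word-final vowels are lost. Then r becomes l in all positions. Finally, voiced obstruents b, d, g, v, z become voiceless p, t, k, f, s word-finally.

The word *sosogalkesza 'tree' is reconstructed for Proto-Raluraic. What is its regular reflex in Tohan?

Tohan: *sosogalkesza
  sosogalkesza → sorogalkesza   [rhotacism]
  sorogalkesza (rule 2 does not apply)
  sorogalkesza → sorogalsesza   [palatalisation]
  sorogalsesza → sorogalsesz   [apocope]
  sorogalsesz → sologalsesz   [unconditioned shift]
  sologalsesz → sologalsess   [final devoicing]
  giving Tohan sologalsess.

sologalsess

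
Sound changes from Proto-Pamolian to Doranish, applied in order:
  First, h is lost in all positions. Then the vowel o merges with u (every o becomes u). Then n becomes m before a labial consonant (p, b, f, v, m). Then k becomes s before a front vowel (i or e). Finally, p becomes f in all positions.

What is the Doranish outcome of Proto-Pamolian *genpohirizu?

Doranish: *genpohirizu
  genpohirizu → genpoirizu   [h-loss]
  genpoirizu → genpuirizu   [vowel merger]
  genpuirizu → gempuirizu   [nasal place assimilation]
  gempuirizu (rule 4 does not apply)
  gempuirizu → gemfuirizu   [unconditioned shift]
  giving Doranish gemfuirizu.

gemfuirizu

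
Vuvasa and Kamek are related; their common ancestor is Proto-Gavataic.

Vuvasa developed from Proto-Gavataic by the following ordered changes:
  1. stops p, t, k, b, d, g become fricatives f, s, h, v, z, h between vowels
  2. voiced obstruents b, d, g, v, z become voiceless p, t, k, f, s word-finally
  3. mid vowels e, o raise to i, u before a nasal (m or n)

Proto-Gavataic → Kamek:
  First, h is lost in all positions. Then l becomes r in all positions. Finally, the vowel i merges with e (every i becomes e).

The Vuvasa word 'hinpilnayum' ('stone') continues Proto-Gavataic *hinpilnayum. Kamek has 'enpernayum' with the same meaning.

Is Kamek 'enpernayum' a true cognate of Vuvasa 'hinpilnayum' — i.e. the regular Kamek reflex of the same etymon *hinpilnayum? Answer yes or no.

Derive the expected Kamek reflex of *hinpilnayum:
Kamek: start from *hinpilnayum.
  rule 1 (h-loss): hinpilnayum → inpilnayum
  rule 2 (unconditioned shift): inpilnayum → inpirnayum
  rule 3 (vowel merger): inpirnayum → enpernayum
  ⇒ Kamek enpernayum
Kamek 'enpernayum' matches the regular reflex exactly, so the pair is cognate.

yes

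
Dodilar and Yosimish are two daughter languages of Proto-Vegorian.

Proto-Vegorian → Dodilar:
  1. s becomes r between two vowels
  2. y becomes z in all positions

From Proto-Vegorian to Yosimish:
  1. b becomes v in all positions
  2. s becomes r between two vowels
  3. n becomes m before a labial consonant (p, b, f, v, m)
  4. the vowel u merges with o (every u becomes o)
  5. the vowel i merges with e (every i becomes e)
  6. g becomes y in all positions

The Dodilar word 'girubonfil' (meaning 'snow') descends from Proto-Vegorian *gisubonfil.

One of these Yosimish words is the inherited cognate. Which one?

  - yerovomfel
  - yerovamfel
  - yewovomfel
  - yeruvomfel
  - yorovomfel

Yosimish: *gisubonfil
  gisubonfil → gisuvonfil   [unconditioned shift]
  gisuvonfil → giruvonfil   [rhotacism]
  giruvonfil → giruvomfil   [nasal place assimilation]
  giruvomfil → girovomfil   [vowel merger]
  girovomfil → gerovomfel   [vowel merger]
  gerovomfel → yerovomfel   [unconditioned shift]
  giving Yosimish yerovomfel.
Only 'yerovomfel' matches the regular Yosimish development of *gisubonfil.

yerovomfel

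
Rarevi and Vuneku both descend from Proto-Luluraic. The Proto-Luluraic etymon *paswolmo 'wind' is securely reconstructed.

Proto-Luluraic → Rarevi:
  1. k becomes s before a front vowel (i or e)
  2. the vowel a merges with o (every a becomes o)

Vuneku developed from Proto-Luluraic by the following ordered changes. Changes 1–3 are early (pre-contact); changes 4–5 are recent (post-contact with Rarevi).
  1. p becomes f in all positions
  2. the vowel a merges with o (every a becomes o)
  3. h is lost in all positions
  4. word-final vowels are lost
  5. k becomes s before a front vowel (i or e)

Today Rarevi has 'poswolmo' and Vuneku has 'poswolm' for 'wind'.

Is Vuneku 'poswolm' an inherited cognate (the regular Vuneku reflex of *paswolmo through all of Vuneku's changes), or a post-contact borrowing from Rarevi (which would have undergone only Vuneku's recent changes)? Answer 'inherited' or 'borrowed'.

If inherited, *paswolmo would pass through all of Vuneku's changes:
Vuneku: start from *paswolmo.
  rule 1 (unconditioned shift): paswolmo → faswolmo
  rule 2 (vowel merger): faswolmo → foswolmo
  rule 3: no change — foswolmo
  rule 4 (apocope): foswolmo → foswolm
  rule 5: no change — foswolm
  ⇒ Vuneku foswolm
If borrowed from Rarevi 'poswolmo' after the early changes, it would undergo only the recent ones:
  rule 4 (apocope): poswolmo → poswolm
  rule 5 (palatalisation): no change (poswolm)
  ⇒ as a loan: poswolm
Vuneku 'poswolm' matches the loan outcome 'poswolm', not the inherited 'foswolm' — it skipped the early Vuneku changes, so it was borrowed from Rarevi.

borrowed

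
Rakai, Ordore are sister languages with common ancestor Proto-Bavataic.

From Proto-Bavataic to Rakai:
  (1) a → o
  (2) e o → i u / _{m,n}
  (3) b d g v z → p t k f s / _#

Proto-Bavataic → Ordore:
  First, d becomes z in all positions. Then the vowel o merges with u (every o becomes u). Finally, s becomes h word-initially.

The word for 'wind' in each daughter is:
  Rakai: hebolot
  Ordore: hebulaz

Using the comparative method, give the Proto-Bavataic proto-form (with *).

Position 7: Rakai has t, Ordore has z. Taking the neighbouring segments as reconstructed: Rakai t could go back to *t or *d; Ordore z could go back to *d or *z — the one source consistent with every daughter is *d.
Position 6: Rakai has o, Ordore has a. Ordore preserves a here (none of its changes turn any other segment into a), so the proto-segment is *a.
Position 4: Rakai has o, Ordore has u. Taking the neighbouring segments as reconstructed: Rakai o could go back to *a or *o; Ordore u could go back to *o or *u — the one source consistent with every daughter is *o.
The remaining positions agree across the daughters. Check the candidate against every language:
Rakai: *hebolad > hebolod > hebolot  (by vowel merger, final devoicing)
Ordore: *hebolad > hebolaz > hebulaz  (by unconditioned shift, vowel merger)
Only *hebolad yields all of Rakai hebolot, Ordore hebulaz.

*hebolad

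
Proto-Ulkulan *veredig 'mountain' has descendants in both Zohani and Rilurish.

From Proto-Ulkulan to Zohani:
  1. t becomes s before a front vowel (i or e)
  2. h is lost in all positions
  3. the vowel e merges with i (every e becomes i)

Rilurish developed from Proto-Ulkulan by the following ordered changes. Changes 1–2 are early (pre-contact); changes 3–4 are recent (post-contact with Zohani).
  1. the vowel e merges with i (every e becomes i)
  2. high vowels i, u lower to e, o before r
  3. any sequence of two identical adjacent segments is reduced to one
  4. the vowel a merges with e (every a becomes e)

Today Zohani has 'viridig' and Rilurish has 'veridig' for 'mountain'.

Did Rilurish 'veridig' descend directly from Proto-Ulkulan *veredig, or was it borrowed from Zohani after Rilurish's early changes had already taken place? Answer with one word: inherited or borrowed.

If inherited, *veredig would pass through all of Rilurish's changes:
Rilurish: *veredig > viridig > veridig  (by vowel merger, pre-rhotic lowering)
If borrowed from Zohani 'viridig' after the early changes, it would undergo only the recent ones:
  rule 3 (degemination): no change (viridig)
  rule 4 (vowel merger): no change (viridig)
  ⇒ as a loan: viridig
Rilurish 'veridig' matches the inherited outcome exactly, so it is an inherited cognate, not a loan.

inherited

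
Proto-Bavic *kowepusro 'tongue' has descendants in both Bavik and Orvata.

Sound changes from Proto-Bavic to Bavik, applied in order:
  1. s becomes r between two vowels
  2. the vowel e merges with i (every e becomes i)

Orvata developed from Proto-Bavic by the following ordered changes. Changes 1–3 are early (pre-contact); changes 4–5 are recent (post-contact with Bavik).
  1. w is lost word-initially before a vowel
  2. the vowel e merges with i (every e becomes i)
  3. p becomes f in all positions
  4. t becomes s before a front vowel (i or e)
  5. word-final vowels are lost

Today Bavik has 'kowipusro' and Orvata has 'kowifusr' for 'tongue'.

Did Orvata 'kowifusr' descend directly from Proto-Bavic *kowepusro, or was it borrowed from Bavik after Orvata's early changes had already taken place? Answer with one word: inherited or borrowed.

If inherited, *kowepusro would pass through all of Orvata's changes:
Orvata: start from *kowepusro.
  rule 1: no change — kowepusro
  rule 2 (vowel merger): kowepusro → kowipusro
  rule 3 (unconditioned shift): kowipusro → kowifusro
  rule 4: no change — kowifusro
  rule 5 (apocope): kowifusro → kowifusr
  ⇒ Orvata kowifusr
If borrowed from Bavik 'kowipusro' after the early changes, it would undergo only the recent ones:
  rule 4 (palatalisation): no change (kowipusro)
  rule 5 (apocope): kowipusro → kowipusr
  ⇒ as a loan: kowipusr
Orvata 'kowifusr' matches the inherited outcome exactly, so it is an inherited cognate, not a loan.

inherited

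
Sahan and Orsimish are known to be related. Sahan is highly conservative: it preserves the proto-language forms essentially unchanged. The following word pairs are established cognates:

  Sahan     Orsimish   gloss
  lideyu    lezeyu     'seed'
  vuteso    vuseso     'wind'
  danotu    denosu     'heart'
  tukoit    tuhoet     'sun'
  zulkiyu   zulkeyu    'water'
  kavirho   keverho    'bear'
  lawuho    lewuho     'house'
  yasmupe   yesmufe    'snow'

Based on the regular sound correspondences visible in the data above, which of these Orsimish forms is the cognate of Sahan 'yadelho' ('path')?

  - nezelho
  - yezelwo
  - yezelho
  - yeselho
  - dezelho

yezelho

lawuho ~ lewuho, yasmupe ~ yesmufe — Sahan a corresponds to Orsimish e after a consonant, before a consonant other than r, m, n, p, b, f, v.
lideyu ~ lezeyu — Sahan d corresponds to Orsimish z between vowels (before a front vowel).
Applying these to Sahan 'yadelho':
  yadelho → yedelho   (a→e after a consonant, before a consonant other than r, m, n, p, b, f, v)
  yedelho → yezelho   (d→z between vowels (before a front vowel))
So the Orsimish cognate is 'yezelho'.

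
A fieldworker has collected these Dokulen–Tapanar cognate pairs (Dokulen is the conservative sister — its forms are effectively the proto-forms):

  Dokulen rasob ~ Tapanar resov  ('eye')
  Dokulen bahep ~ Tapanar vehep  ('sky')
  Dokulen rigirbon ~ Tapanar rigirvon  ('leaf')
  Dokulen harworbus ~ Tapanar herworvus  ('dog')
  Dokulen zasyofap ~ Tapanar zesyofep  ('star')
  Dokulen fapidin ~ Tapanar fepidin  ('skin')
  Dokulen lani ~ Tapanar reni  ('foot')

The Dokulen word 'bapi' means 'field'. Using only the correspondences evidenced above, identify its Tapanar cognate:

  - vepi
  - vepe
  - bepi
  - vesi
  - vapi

vepi

bahep ~ vehep — Dokulen b corresponds to Tapanar v word-initially before a back vowel.
zasyofap ~ zesyofep, fapidin ~ fepidin — Dokulen a corresponds to Tapanar e after a consonant, before a labial obstruent.
Applying these to Dokulen 'bapi':
  bapi → vapi   (b→v word-initially before a back vowel)
  vapi → vepi   (a→e after a consonant, before a labial obstruent)
So the Tapanar cognate is 'vepi'.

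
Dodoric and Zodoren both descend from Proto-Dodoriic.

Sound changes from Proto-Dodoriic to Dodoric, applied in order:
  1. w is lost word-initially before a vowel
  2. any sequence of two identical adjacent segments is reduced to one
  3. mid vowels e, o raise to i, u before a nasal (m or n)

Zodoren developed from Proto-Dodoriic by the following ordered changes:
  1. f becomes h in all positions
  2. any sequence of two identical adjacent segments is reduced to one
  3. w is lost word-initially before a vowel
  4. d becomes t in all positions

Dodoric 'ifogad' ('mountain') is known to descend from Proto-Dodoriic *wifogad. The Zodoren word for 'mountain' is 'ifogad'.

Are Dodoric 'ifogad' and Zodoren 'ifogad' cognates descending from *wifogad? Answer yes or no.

Derive the expected Zodoren reflex of *wifogad:
Zodoren: start from *wifogad.
  rule 1 (unconditioned shift): wifogad → wihogad
  rule 2: no change — wihogad
  rule 3 (glide loss): wihogad → ihogad
  rule 4 (unconditioned shift): ihogad → ihogat
  ⇒ Zodoren ihogat
The regular Zodoren reflex would be 'ihogat', but the attested form is 'ifogad'. The correspondence is irregular, so they are not cognates (the Zodoren form has a different source).

no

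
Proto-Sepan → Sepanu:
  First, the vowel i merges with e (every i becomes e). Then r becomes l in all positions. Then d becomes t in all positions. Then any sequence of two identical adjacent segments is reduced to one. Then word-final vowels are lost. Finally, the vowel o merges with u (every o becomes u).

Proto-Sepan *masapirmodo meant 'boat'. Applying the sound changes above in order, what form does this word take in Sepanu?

masapelmut

Sepanu: *masapirmodo > masapermodo > masapelmodo > masapelmoto > masapelmot > masapelmut  (by vowel merger, unconditioned shift, unconditioned shift, apocope, vowel merger)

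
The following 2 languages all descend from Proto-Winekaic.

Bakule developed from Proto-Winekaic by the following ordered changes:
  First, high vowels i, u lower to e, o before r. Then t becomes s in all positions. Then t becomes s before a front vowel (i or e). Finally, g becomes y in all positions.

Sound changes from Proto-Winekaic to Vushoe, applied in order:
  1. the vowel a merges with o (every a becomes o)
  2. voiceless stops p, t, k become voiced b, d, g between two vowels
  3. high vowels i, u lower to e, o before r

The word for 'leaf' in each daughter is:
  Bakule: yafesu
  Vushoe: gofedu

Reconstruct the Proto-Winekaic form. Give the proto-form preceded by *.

Position 5: Bakule has s, Vushoe has d. Taking the neighbouring segments as reconstructed: Bakule s could go back to *t or *s; Vushoe d could go back to *t or *d — the one source consistent with every daughter is *t.
Position 2: Bakule has a, Vushoe has o. Bakule preserves a here (none of its changes turn any other segment into a), so the proto-segment is *a.
Position 1: Bakule has y, Vushoe has g. Taking the neighbouring segments as reconstructed: Bakule y could go back to *g or *y; Vushoe g can only go back to *g — the one source consistent with every daughter is *g.
The remaining positions agree across the daughters. Check the candidate against every language:
Bakule: *gafetu > gafesu > yafesu  (by unconditioned shift, unconditioned shift)
Vushoe: *gafetu > gofetu > gofedu  (by vowel merger, intervocalic voicing)
Only *gafetu yields all of Bakule yafesu, Vushoe gofedu.

*gafetu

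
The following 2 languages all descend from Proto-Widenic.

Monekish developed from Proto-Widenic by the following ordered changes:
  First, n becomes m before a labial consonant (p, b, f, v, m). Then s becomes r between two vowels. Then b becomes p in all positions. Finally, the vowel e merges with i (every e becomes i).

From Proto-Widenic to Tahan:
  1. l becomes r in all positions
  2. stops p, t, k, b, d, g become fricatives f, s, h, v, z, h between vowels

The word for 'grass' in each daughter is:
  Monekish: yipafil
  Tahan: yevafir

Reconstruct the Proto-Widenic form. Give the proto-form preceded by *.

Position 3: Monekish has p, Tahan has v. Taking the neighbouring segments as reconstructed: Monekish p could go back to *p or *b; Tahan v could go back to *b or *v — the one source consistent with every daughter is *b.
Position 2: Monekish has i, Tahan has e. Tahan preserves e here (none of its changes turn any other segment into e), so the proto-segment is *e.
Position 7: Monekish has l, Tahan has r. Monekish preserves l here (none of its changes turn any other segment into l), so the proto-segment is *l.
The remaining positions agree across the daughters. Check the candidate against every language:
Monekish: *yebafil > yepafil > yipafil  (by unconditioned shift, vowel merger)
Tahan: start from *yebafil.
  rule 1 (unconditioned shift): yebafil → yebafir
  rule 2 (intervocalic lenition): yebafir → yevafir
  ⇒ Tahan yevafir
*yebafil is the unique common source.

*yebafil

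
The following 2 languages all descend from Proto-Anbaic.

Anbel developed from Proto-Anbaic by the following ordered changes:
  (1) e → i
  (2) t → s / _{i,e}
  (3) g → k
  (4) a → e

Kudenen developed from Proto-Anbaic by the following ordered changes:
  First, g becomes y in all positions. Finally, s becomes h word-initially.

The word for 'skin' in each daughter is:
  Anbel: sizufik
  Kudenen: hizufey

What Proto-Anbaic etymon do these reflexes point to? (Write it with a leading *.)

Position 6: Anbel has i, Kudenen has e. Kudenen preserves e here (none of its changes turn any other segment into e), so the proto-segment is *e.
Position 7: Anbel has k, Kudenen has y. Taking the neighbouring segments as reconstructed: Anbel k could go back to *k or *g; Kudenen y could go back to *g or *y — the one source consistent with every daughter is *g.
Position 1: Anbel has s, Kudenen has h. Taking the neighbouring segments as reconstructed: Anbel s could go back to *t or *s; Kudenen h could go back to *s or *h — the one source consistent with every daughter is *s.
The remaining positions agree across the daughters. Check the candidate against every language:
Anbel: *sizufeg
  sizufeg → sizufig   [vowel merger]
  sizufig (rule 2 does not apply)
  sizufig → sizufik   [unconditioned shift]
  sizufik (rule 4 does not apply)
  giving Anbel sizufik.
Kudenen: start from *sizufeg.
  rule 1 (unconditioned shift): sizufeg → sizufey
  rule 2 (debuccalisation): sizufey → hizufey
  ⇒ Kudenen hizufey
*sizufeg is the unique common source.

*sizufeg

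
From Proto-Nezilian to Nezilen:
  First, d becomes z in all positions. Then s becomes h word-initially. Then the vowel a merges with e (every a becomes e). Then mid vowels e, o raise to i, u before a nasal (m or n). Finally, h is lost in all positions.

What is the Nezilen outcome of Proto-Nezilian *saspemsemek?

Nezilen: *saspemsemek > haspemsemek > hespemsemek > hespimsimek > espimsimek  (by debuccalisation, vowel merger, pre-nasal raising, h-loss)

espimsimek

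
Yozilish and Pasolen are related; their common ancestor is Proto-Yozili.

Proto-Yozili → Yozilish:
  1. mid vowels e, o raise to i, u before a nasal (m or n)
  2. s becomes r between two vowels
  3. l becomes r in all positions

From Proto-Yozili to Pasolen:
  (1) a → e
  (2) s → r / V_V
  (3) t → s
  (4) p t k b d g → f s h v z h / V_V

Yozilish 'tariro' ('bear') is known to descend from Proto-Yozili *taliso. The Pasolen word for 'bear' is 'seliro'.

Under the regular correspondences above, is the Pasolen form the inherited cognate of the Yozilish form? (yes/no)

yes

Derive the expected Pasolen reflex of *taliso:
Pasolen: *taliso
  taliso → teliso   [vowel merger]
  teliso → teliro   [rhotacism]
  teliro → seliro   [unconditioned shift]
  seliro (rule 4 does not apply)
  giving Pasolen seliro.
Pasolen 'seliro' matches the regular reflex exactly, so the pair is cognate.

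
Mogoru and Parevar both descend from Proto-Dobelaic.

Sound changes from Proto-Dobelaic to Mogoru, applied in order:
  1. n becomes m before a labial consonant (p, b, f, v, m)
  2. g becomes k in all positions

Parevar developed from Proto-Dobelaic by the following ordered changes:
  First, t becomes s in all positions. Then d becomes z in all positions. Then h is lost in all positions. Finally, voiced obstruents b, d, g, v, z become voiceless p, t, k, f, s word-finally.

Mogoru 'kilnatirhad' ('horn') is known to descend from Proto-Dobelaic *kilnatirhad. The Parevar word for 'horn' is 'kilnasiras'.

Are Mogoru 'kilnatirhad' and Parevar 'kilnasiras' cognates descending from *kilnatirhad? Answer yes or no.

yes

Derive the expected Parevar reflex of *kilnatirhad:
Parevar: *kilnatirhad > kilnasirhad > kilnasirhaz > kilnasiraz > kilnasiras  (by unconditioned shift, unconditioned shift, h-loss, final devoicing)
Parevar 'kilnasiras' matches the regular reflex exactly, so the pair is cognate.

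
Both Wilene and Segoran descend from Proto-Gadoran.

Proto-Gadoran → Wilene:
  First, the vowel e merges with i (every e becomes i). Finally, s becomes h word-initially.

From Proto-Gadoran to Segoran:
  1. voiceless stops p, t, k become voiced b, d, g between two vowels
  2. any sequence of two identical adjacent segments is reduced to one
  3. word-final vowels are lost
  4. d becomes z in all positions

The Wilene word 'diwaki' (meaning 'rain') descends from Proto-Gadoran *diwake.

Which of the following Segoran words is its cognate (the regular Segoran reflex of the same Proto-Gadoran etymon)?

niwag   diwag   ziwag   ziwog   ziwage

ziwag

Segoran: *diwake > diwage > diwag > ziwag  (by intervocalic voicing, apocope, unconditioned shift)
Among the options, 'ziwag' alone shows every Segoran change applied in order.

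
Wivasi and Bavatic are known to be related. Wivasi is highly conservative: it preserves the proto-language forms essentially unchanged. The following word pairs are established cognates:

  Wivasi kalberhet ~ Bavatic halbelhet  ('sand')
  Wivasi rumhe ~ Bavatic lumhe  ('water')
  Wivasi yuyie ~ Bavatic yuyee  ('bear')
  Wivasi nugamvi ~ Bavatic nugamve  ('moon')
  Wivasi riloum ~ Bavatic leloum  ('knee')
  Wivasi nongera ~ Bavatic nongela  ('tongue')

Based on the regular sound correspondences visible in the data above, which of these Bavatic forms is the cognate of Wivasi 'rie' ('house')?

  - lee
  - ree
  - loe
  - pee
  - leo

riloum ~ leloum — Wivasi r corresponds to Bavatic l word-initially before a front vowel.
yuyie ~ yuyee — Wivasi i corresponds to Bavatic e after a consonant, before a front vowel.
Applying these to Wivasi 'rie':
  rie → lie   (r→l word-initially before a front vowel)
  lie → lee   (i→e after a consonant, before a front vowel)
So the Bavatic cognate is 'lee'.

lee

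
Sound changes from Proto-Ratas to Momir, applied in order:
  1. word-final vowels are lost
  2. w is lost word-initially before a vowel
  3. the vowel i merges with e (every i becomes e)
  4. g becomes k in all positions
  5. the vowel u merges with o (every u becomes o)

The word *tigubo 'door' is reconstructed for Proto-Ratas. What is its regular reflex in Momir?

Momir: start from *tigubo.
  rule 1 (apocope): tigubo → tigub
  rule 2: no change — tigub
  rule 3 (vowel merger): tigub → tegub
  rule 4 (unconditioned shift): tegub → tekub
  rule 5 (vowel merger): tekub → tekob
  ⇒ Momir tekob

tekob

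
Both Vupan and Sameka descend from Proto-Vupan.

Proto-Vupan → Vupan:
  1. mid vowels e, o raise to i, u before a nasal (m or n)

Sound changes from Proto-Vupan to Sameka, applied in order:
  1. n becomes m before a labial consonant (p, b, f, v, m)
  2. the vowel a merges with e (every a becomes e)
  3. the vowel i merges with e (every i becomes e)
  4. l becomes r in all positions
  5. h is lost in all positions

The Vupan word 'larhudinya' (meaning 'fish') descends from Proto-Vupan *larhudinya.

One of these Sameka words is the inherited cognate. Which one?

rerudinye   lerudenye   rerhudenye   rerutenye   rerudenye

rerudenye

Sameka: *larhudinya
  larhudinya (rule 1 does not apply)
  larhudinya → lerhudinye   [vowel merger]
  lerhudinye → lerhudenye   [vowel merger]
  lerhudenye → rerhudenye   [unconditioned shift]
  rerhudenye → rerudenye   [h-loss]
  giving Sameka rerudenye.
Among the options, 'rerudenye' alone shows every Sameka change applied in order.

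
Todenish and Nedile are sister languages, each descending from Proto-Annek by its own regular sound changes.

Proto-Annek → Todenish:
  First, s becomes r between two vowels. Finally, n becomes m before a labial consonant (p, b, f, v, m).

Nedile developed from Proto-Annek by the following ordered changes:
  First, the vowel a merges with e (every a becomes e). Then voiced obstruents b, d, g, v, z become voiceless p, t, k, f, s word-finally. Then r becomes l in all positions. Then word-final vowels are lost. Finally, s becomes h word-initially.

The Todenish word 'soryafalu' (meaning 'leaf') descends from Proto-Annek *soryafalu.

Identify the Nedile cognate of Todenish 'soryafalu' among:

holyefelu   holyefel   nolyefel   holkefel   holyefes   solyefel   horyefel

Nedile: *soryafalu > soryefelu > solyefelu > solyefel > holyefel  (by vowel merger, unconditioned shift, apocope, debuccalisation)
The other candidates each miss or misapply at least one Nedile change.

holyefel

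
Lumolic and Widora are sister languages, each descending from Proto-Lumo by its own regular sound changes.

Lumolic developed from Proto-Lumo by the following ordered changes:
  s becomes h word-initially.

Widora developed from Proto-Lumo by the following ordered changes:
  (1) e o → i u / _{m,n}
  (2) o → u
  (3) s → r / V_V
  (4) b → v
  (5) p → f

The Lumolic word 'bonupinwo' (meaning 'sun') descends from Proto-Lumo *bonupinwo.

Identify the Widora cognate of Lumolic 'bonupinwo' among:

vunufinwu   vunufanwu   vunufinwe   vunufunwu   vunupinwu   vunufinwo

vunufinwu

Widora: start from *bonupinwo.
  rule 1 (pre-nasal raising): bonupinwo → bunupinwo
  rule 2 (vowel merger): bunupinwo → bunupinwu
  rule 3: no change — bunupinwu
  rule 4 (unconditioned shift): bunupinwu → vunupinwu
  rule 5 (unconditioned shift): vunupinwu → vunufinwu
  ⇒ Widora vunufinwu
Only 'vunufinwu' matches the regular Widora development of *bonupinwo.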